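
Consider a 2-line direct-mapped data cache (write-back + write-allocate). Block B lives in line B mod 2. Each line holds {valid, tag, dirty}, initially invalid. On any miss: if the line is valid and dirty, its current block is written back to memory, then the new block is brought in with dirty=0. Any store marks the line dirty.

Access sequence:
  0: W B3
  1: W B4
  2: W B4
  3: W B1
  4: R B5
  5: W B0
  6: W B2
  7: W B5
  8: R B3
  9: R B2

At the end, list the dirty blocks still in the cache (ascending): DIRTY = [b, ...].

0: W B3 -> L1 miss  d=D]
1: W B4 -> L0 miss  d=D]
2: W B4 -> L0 hit  d=D]
3: W B1 -> L1 miss wb->B3  d=D]
4: R B5 -> L1 miss wb->B1  d=-]
5: W B0 -> L0 miss wb->B4  d=D]
6: W B2 -> L0 miss wb->B0  d=D]
7: W B5 -> L1 hit  d=D]
8: R B3 -> L1 miss wb->B5  d=-]
9: R B2 -> L0 hit  d=D]

DIRTY = [2]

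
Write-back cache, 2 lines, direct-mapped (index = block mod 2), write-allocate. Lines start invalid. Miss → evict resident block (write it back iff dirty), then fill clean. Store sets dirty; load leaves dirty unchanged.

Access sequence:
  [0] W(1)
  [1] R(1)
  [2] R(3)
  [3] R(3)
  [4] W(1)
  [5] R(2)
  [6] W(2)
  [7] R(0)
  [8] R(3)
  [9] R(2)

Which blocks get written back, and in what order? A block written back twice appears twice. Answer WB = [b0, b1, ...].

0: W B1 → L1 miss [D]
1: R B1 → L1 hit [D]
2: R B3 → L1 miss wb→B1 [-]
3: R B3 → L1 hit [-]
4: W B1 → L1 miss [D]
5: R B2 → L0 miss [-]
6: W B2 → L0 hit [D]
7: R B0 → L0 miss wb→B2 [-]
8: R B3 → L1 miss wb→B1 [-]
9: R B2 → L0 miss [-]

WB = [1, 2, 1]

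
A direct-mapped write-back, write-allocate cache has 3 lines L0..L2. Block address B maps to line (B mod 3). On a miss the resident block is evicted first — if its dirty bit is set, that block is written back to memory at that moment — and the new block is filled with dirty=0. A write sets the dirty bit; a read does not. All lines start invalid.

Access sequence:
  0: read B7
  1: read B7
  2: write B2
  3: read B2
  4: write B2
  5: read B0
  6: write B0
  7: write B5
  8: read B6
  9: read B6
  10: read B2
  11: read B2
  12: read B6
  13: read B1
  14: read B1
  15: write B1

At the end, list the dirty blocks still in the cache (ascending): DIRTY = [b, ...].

DIRTY = [1]

0: R B7 → L1 miss [-]
1: R B7 → L1 hit [-]
2: W B2 → L2 miss [D]
3: R B2 → L2 hit [D]
4: W B2 → L2 hit [D]
5: R B0 → L0 miss [-]
6: W B0 → L0 hit [D]
7: W B5 → L2 miss wb→B2 [D]
8: R B6 → L0 miss wb→B0 [-]
9: R B6 → L0 hit [-]
10: R B2 → L2 miss wb→B5 [-]
11: R B2 → L2 hit [-]
12: R B6 → L0 hit [-]
13: R B1 → L1 miss [-]
14: R B1 → L1 hit [-]
15: W B1 → L1 hit [D]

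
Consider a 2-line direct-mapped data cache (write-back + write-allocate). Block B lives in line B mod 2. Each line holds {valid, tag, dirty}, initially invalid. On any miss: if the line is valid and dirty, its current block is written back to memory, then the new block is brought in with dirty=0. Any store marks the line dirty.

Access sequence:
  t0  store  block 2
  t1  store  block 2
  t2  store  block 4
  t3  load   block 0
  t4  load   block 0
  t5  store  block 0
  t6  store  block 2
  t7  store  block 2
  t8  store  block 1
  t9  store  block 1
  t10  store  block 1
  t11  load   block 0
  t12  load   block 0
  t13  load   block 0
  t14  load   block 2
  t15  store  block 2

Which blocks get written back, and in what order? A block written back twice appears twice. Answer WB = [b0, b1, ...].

WB = [2, 4, 0, 2]

0: W B2 → L0 miss [D]
1: W B2 → L0 hit [D]
2: W B4 → L0 miss wb→B2 [D]
3: R B0 → L0 miss wb→B4 [-]
4: R B0 → L0 hit [-]
5: W B0 → L0 hit [D]
6: W B2 → L0 miss wb→B0 [D]
7: W B2 → L0 hit [D]
8: W B1 → L1 miss [D]
9: W B1 → L1 hit [D]
10: W B1 → L1 hit [D]
11: R B0 → L0 miss wb→B2 [-]
12: R B0 → L0 hit [-]
13: R B0 → L0 hit [-]
14: R B2 → L0 miss [-]
15: W B2 → L0 hit [D]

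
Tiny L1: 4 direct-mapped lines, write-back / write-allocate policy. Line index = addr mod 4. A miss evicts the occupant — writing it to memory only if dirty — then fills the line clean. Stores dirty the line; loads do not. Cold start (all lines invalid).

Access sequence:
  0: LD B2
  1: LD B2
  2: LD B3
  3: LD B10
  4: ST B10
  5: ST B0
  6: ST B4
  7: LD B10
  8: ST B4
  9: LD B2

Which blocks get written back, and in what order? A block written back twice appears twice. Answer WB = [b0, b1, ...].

WB = [0, 10]

  0 | R B2 → L2 miss [-]
  1 | R B2 → L2 hit [-]
  2 | R B3 → L3 miss [-]
  3 | R B10 → L2 miss [-]
  4 | W B10 → L2 hit [D]
  5 | W B0 → L0 miss [D]
  6 | W B4 → L0 miss wb→B0 [D]
  7 | R B10 → L2 hit [D]
  8 | W B4 → L0 hit [D]
  9 | R B2 → L2 miss wb→B10 [-]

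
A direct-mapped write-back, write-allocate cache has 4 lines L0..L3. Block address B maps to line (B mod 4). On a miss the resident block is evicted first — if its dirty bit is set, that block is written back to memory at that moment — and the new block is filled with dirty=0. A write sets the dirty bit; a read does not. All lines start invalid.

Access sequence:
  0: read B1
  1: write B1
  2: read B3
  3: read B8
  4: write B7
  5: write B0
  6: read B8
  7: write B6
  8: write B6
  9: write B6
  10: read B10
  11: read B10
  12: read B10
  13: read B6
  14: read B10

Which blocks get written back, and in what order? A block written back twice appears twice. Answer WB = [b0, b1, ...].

WB = [0, 6]

0: R B1 → L1 miss [-]
1: W B1 → L1 hit [D]
2: R B3 → L3 miss [-]
3: R B8 → L0 miss [-]
4: W B7 → L3 miss [D]
5: W B0 → L0 miss [D]
6: R B8 → L0 miss wb→B0 [-]
7: W B6 → L2 miss [D]
8: W B6 → L2 hit [D]
9: W B6 → L2 hit [D]
10: R B10 → L2 miss wb→B6 [-]
11: R B10 → L2 hit [-]
12: R B10 → L2 hit [-]
13: R B6 → L2 miss [-]
14: R B10 → L2 miss [-]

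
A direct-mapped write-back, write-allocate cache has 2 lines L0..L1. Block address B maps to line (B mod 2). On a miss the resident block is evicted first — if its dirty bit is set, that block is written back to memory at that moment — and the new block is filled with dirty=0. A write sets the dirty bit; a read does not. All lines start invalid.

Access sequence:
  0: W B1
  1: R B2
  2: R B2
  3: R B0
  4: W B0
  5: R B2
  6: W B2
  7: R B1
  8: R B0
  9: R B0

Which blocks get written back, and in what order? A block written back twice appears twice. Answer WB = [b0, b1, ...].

0: W B1 -> L1 miss  d=D]
1: R B2 -> L0 miss  d=-]
2: R B2 -> L0 hit  d=-]
3: R B0 -> L0 miss  d=-]
4: W B0 -> L0 hit  d=D]
5: R B2 -> L0 miss wb->B0  d=-]
6: W B2 -> L0 hit  d=D]
7: R B1 -> L1 hit  d=D]
8: R B0 -> L0 miss wb->B2  d=-]
9: R B0 -> L0 hit  d=-]

WB = [0, 2]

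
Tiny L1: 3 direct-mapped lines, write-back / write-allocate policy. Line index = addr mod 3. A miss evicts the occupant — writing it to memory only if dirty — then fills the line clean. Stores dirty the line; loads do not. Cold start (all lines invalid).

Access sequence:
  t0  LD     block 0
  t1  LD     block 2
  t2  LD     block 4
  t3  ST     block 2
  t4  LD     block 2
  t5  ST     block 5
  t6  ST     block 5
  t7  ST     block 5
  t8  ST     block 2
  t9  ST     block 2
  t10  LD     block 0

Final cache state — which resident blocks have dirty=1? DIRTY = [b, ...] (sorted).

  0 | R B0 → L0 miss [-]
  1 | R B2 → L2 miss [-]
  2 | R B4 → L1 miss [-]
  3 | W B2 → L2 hit [D]
  4 | R B2 → L2 hit [D]
  5 | W B5 → L2 miss wb→B2 [D]
  6 | W B5 → L2 hit [D]
  7 | W B5 → L2 hit [D]
  8 | W B2 → L2 miss wb→B5 [D]
  9 | W B2 → L2 hit [D]
  10 | R B0 → L0 hit [-]

DIRTY = [2]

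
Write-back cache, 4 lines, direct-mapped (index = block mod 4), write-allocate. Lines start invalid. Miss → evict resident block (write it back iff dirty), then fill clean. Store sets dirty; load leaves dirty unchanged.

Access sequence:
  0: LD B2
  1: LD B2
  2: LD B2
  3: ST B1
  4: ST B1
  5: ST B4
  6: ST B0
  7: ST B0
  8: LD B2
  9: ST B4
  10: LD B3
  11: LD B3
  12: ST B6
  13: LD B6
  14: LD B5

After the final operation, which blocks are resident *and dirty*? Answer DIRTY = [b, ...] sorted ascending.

DIRTY = [4, 6]

  0 | R B2 → L2 miss [-]
  1 | R B2 → L2 hit [-]
  2 | R B2 → L2 hit [-]
  3 | W B1 → L1 miss [D]
  4 | W B1 → L1 hit [D]
  5 | W B4 → L0 miss [D]
  6 | W B0 → L0 miss wb→B4 [D]
  7 | W B0 → L0 hit [D]
  8 | R B2 → L2 hit [-]
  9 | W B4 → L0 miss wb→B0 [D]
  10 | R B3 → L3 miss [-]
  11 | R B3 → L3 hit [-]
  12 | W B6 → L2 miss [D]
  13 | R B6 → L2 hit [D]
  14 | R B5 → L1 miss wb→B1 [-]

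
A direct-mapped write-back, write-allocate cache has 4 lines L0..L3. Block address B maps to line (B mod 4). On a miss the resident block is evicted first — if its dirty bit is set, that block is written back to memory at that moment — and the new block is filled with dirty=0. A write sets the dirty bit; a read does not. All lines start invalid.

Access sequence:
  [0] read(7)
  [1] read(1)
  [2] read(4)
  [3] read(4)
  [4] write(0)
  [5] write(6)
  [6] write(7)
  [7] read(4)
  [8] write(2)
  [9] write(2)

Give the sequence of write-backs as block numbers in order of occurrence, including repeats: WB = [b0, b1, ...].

0: R B7 -> L3 miss  d=-]
1: R B1 -> L1 miss  d=-]
2: R B4 -> L0 miss  d=-]
3: R B4 -> L0 hit  d=-]
4: W B0 -> L0 miss  d=D]
5: W B6 -> L2 miss  d=D]
6: W B7 -> L3 hit  d=D]
7: R B4 -> L0 miss wb->B0  d=-]
8: W B2 -> L2 miss wb->B6  d=D]
9: W B2 -> L2 hit  d=D]

WB = [0, 6]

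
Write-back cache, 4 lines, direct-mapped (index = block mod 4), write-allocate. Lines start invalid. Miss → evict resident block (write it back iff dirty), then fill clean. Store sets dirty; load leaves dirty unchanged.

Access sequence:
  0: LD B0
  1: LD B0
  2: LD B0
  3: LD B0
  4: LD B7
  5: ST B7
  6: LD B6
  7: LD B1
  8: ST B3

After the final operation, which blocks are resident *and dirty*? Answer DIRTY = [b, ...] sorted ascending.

DIRTY = [3]

0: R B0 → L0 miss [-]
1: R B0 → L0 hit [-]
2: R B0 → L0 hit [-]
3: R B0 → L0 hit [-]
4: R B7 → L3 miss [-]
5: W B7 → L3 hit [D]
6: R B6 → L2 miss [-]
7: R B1 → L1 miss [-]
8: W B3 → L3 miss wb→B7 [D]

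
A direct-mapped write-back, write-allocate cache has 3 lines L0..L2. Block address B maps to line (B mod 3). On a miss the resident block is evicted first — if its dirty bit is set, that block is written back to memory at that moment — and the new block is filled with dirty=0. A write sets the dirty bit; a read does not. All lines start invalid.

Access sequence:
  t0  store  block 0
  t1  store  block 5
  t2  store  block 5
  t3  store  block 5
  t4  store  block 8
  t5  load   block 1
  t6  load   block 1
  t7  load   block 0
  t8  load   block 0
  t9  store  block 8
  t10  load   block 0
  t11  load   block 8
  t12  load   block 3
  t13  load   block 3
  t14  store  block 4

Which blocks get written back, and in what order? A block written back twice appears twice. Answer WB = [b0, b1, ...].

0: W B0 -> L0 miss  d=D]
1: W B5 -> L2 miss  d=D]
2: W B5 -> L2 hit  d=D]
3: W B5 -> L2 hit  d=D]
4: W B8 -> L2 miss wb->B5  d=D]
5: R B1 -> L1 miss  d=-]
6: R B1 -> L1 hit  d=-]
7: R B0 -> L0 hit  d=D]
8: R B0 -> L0 hit  d=D]
9: W B8 -> L2 hit  d=D]
10: R B0 -> L0 hit  d=D]
11: R B8 -> L2 hit  d=D]
12: R B3 -> L0 miss wb->B0  d=-]
13: R B3 -> L0 hit  d=-]
14: W B4 -> L1 miss  d=D]

WB = [5, 0]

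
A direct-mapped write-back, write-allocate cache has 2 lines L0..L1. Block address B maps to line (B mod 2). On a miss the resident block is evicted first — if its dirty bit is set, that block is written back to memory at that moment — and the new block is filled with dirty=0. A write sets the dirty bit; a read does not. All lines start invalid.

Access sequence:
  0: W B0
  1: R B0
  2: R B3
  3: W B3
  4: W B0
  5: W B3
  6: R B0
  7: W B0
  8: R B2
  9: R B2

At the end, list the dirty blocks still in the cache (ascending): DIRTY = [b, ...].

  0 | W B0 → L0 miss [D]
  1 | R B0 → L0 hit [D]
  2 | R B3 → L1 miss [-]
  3 | W B3 → L1 hit [D]
  4 | W B0 → L0 hit [D]
  5 | W B3 → L1 hit [D]
  6 | R B0 → L0 hit [D]
  7 | W B0 → L0 hit [D]
  8 | R B2 → L0 miss wb→B0 [-]
  9 | R B2 → L0 hit [-]

DIRTY = [3]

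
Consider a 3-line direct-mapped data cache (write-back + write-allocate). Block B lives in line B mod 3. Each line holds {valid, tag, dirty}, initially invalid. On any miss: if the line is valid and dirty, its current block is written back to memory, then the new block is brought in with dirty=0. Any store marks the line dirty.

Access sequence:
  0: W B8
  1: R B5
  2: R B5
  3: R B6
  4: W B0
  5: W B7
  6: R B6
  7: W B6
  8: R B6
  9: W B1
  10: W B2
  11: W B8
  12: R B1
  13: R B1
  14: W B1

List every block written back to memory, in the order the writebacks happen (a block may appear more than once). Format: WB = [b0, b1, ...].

0: W B8 -> L2 miss  d=D]
1: R B5 -> L2 miss wb->B8  d=-]
2: R B5 -> L2 hit  d=-]
3: R B6 -> L0 miss  d=-]
4: W B0 -> L0 miss  d=D]
5: W B7 -> L1 miss  d=D]
6: R B6 -> L0 miss wb->B0  d=-]
7: W B6 -> L0 hit  d=D]
8: R B6 -> L0 hit  d=D]
9: W B1 -> L1 miss wb->B7  d=D]
10: W B2 -> L2 miss  d=D]
11: W B8 -> L2 miss wb->B2  d=D]
12: R B1 -> L1 hit  d=D]
13: R B1 -> L1 hit  d=D]
14: W B1 -> L1 hit  d=D]

WB = [8, 0, 7, 2]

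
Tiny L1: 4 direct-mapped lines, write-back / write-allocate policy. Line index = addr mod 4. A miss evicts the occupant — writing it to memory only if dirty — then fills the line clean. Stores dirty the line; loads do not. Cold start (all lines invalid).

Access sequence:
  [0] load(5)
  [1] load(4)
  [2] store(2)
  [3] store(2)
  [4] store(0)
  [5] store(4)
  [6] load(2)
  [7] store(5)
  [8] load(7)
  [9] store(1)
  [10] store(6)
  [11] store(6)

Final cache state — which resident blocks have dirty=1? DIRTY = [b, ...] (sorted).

DIRTY = [1, 4, 6]

0: R B5 → L1 miss [-]
1: R B4 → L0 miss [-]
2: W B2 → L2 miss [D]
3: W B2 → L2 hit [D]
4: W B0 → L0 miss [D]
5: W B4 → L0 miss wb→B0 [D]
6: R B2 → L2 hit [D]
7: W B5 → L1 hit [D]
8: R B7 → L3 miss [-]
9: W B1 → L1 miss wb→B5 [D]
10: W B6 → L2 miss wb→B2 [D]
11: W B6 → L2 hit [D]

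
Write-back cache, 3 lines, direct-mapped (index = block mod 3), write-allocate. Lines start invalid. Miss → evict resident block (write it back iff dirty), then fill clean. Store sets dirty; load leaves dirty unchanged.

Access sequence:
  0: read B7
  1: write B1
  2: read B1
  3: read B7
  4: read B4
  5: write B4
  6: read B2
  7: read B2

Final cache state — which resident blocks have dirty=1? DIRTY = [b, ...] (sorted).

DIRTY = [4]

  0 | R B7 → L1 miss [-]
  1 | W B1 → L1 miss [D]
  2 | R B1 → L1 hit [D]
  3 | R B7 → L1 miss wb→B1 [-]
  4 | R B4 → L1 miss [-]
  5 | W B4 → L1 hit [D]
  6 | R B2 → L2 miss [-]
  7 | R B2 → L2 hit [-]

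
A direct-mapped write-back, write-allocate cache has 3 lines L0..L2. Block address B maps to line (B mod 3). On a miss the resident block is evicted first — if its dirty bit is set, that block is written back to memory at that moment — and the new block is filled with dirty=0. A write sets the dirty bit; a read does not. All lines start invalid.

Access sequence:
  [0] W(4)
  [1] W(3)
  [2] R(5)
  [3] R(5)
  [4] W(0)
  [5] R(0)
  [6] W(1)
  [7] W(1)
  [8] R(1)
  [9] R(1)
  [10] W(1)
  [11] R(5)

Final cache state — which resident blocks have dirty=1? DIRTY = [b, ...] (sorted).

DIRTY = [0, 1]

0: W B4 -> L1 miss  d=D]
1: W B3 -> L0 miss  d=D]
2: R B5 -> L2 miss  d=-]
3: R B5 -> L2 hit  d=-]
4: W B0 -> L0 miss wb->B3  d=D]
5: R B0 -> L0 hit  d=D]
6: W B1 -> L1 miss wb->B4  d=D]
7: W B1 -> L1 hit  d=D]
8: R B1 -> L1 hit  d=D]
9: R B1 -> L1 hit  d=D]
10: W B1 -> L1 hit  d=D]
11: R B5 -> L2 hit  d=-]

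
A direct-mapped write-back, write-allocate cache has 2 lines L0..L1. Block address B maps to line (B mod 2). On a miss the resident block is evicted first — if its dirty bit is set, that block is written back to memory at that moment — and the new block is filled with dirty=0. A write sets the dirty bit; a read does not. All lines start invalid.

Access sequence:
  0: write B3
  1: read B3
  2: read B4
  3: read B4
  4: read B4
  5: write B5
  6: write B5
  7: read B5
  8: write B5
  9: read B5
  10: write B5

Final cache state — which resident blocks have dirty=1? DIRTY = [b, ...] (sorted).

DIRTY = [5]

0: W B3 -> L1 miss  d=D]
1: R B3 -> L1 hit  d=D]
2: R B4 -> L0 miss  d=-]
3: R B4 -> L0 hit  d=-]
4: R B4 -> L0 hit  d=-]
5: W B5 -> L1 miss wb->B3  d=D]
6: W B5 -> L1 hit  d=D]
7: R B5 -> L1 hit  d=D]
8: W B5 -> L1 hit  d=D]
9: R B5 -> L1 hit  d=D]
10: W B5 -> L1 hit  d=D]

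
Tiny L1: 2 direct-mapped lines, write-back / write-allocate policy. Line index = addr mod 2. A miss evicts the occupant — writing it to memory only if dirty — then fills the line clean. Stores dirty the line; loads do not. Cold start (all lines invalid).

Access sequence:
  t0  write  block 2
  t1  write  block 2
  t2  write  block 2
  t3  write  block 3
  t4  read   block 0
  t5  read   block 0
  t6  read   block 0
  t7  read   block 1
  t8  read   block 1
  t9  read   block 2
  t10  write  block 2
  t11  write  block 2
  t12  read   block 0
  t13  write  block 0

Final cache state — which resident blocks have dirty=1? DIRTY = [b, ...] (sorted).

  0 | W B2 → L0 miss [D]
  1 | W B2 → L0 hit [D]
  2 | W B2 → L0 hit [D]
  3 | W B3 → L1 miss [D]
  4 | R B0 → L0 miss wb→B2 [-]
  5 | R B0 → L0 hit [-]
  6 | R B0 → L0 hit [-]
  7 | R B1 → L1 miss wb→B3 [-]
  8 | R B1 → L1 hit [-]
  9 | R B2 → L0 miss [-]
  10 | W B2 → L0 hit [D]
  11 | W B2 → L0 hit [D]
  12 | R B0 → L0 miss wb→B2 [-]
  13 | W B0 → L0 hit [D]

DIRTY = [0]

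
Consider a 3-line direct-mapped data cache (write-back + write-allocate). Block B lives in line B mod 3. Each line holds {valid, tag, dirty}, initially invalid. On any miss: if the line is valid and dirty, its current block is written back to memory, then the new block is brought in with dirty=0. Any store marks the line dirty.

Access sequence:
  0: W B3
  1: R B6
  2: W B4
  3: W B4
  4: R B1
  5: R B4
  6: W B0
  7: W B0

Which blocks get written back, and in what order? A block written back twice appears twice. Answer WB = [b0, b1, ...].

WB = [3, 4]

  0 | W B3 → L0 miss [D]
  1 | R B6 → L0 miss wb→B3 [-]
  2 | W B4 → L1 miss [D]
  3 | W B4 → L1 hit [D]
  4 | R B1 → L1 miss wb→B4 [-]
  5 | R B4 → L1 miss [-]
  6 | W B0 → L0 miss [D]
  7 | W B0 → L0 hit [D]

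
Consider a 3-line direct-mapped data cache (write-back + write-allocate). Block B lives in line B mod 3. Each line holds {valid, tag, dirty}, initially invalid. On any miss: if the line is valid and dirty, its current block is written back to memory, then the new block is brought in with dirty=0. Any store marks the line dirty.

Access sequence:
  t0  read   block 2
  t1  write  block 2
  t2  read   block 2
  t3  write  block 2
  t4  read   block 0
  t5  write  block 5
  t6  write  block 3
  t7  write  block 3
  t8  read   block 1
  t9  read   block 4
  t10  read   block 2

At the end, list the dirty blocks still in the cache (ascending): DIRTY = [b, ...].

DIRTY = [3]

  0 | R B2 → L2 miss [-]
  1 | W B2 → L2 hit [D]
  2 | R B2 → L2 hit [D]
  3 | W B2 → L2 hit [D]
  4 | R B0 → L0 miss [-]
  5 | W B5 → L2 miss wb→B2 [D]
  6 | W B3 → L0 miss [D]
  7 | W B3 → L0 hit [D]
  8 | R B1 → L1 miss [-]
  9 | R B4 → L1 miss [-]
  10 | R B2 → L2 miss wb→B5 [-]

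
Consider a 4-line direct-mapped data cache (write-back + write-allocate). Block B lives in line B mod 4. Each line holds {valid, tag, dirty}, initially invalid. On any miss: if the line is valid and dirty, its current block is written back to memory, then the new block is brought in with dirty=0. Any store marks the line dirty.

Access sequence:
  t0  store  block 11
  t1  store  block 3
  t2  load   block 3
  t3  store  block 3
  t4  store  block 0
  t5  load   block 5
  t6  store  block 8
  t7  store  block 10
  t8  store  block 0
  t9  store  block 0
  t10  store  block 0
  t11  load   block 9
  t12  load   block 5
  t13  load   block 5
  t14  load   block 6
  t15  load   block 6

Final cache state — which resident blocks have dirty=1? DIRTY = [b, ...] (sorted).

DIRTY = [0, 3]

0: W B11 -> L3 miss  d=D]
1: W B3 -> L3 miss wb->B11  d=D]
2: R B3 -> L3 hit  d=D]
3: W B3 -> L3 hit  d=D]
4: W B0 -> L0 miss  d=D]
5: R B5 -> L1 miss  d=-]
6: W B8 -> L0 miss wb->B0  d=D]
7: W B10 -> L2 miss  d=D]
8: W B0 -> L0 miss wb->B8  d=D]
9: W B0 -> L0 hit  d=D]
10: W B0 -> L0 hit  d=D]
11: R B9 -> L1 miss  d=-]
12: R B5 -> L1 miss  d=-]
13: R B5 -> L1 hit  d=-]
14: R B6 -> L2 miss wb->B10  d=-]
15: R B6 -> L2 hit  d=-]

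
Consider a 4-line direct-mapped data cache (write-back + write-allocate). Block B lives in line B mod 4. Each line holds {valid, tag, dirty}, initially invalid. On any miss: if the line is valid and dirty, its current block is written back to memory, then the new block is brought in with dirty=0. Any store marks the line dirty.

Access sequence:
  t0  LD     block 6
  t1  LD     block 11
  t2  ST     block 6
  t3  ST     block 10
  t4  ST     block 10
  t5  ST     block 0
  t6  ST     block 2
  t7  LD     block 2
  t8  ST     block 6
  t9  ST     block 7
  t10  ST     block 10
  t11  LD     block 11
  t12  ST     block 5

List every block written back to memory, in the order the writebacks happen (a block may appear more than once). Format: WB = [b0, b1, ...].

0: R B6 -> L2 miss  d=-]
1: R B11 -> L3 miss  d=-]
2: W B6 -> L2 hit  d=D]
3: W B10 -> L2 miss wb->B6  d=D]
4: W B10 -> L2 hit  d=D]
5: W B0 -> L0 miss  d=D]
6: W B2 -> L2 miss wb->B10  d=D]
7: R B2 -> L2 hit  d=D]
8: W B6 -> L2 miss wb->B2  d=D]
9: W B7 -> L3 miss  d=D]
10: W B10 -> L2 miss wb->B6  d=D]
11: R B11 -> L3 miss wb->B7  d=-]
12: W B5 -> L1 miss  d=D]

WB = [6, 10, 2, 6, 7]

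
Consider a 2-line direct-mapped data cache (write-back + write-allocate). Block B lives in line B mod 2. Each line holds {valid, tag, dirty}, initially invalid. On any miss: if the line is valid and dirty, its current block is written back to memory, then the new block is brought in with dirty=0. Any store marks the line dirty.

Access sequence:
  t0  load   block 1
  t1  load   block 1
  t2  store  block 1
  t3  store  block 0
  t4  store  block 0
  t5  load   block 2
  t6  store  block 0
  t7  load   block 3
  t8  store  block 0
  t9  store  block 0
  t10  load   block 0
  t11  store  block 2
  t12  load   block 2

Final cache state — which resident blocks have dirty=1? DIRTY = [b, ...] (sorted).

  0 | R B1 → L1 miss [-]
  1 | R B1 → L1 hit [-]
  2 | W B1 → L1 hit [D]
  3 | W B0 → L0 miss [D]
  4 | W B0 → L0 hit [D]
  5 | R B2 → L0 miss wb→B0 [-]
  6 | W B0 → L0 miss [D]
  7 | R B3 → L1 miss wb→B1 [-]
  8 | W B0 → L0 hit [D]
  9 | W B0 → L0 hit [D]
  10 | R B0 → L0 hit [D]
  11 | W B2 → L0 miss wb→B0 [D]
  12 | R B2 → L0 hit [D]

DIRTY = [2]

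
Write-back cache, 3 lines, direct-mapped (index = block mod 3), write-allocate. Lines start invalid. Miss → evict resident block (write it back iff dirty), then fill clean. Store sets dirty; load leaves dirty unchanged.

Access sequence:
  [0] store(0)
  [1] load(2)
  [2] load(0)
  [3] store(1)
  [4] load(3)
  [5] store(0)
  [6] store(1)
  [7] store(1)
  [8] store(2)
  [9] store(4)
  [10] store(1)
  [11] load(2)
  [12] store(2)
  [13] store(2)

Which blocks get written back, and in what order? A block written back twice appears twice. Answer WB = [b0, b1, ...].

WB = [0, 1, 4]

0: W B0 → L0 miss [D]
1: R B2 → L2 miss [-]
2: R B0 → L0 hit [D]
3: W B1 → L1 miss [D]
4: R B3 → L0 miss wb→B0 [-]
5: W B0 → L0 miss [D]
6: W B1 → L1 hit [D]
7: W B1 → L1 hit [D]
8: W B2 → L2 hit [D]
9: W B4 → L1 miss wb→B1 [D]
10: W B1 → L1 miss wb→B4 [D]
11: R B2 → L2 hit [D]
12: W B2 → L2 hit [D]
13: W B2 → L2 hit [D]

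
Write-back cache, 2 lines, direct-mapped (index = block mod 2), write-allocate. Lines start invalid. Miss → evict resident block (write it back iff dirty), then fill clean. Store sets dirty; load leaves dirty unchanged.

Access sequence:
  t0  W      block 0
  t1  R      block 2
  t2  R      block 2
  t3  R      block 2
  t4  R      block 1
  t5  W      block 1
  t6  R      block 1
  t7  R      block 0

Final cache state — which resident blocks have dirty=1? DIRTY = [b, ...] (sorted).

DIRTY = [1]

  0 | W B0 → L0 miss [D]
  1 | R B2 → L0 miss wb→B0 [-]
  2 | R B2 → L0 hit [-]
  3 | R B2 → L0 hit [-]
  4 | R B1 → L1 miss [-]
  5 | W B1 → L1 hit [D]
  6 | R B1 → L1 hit [D]
  7 | R B0 → L0 miss [-]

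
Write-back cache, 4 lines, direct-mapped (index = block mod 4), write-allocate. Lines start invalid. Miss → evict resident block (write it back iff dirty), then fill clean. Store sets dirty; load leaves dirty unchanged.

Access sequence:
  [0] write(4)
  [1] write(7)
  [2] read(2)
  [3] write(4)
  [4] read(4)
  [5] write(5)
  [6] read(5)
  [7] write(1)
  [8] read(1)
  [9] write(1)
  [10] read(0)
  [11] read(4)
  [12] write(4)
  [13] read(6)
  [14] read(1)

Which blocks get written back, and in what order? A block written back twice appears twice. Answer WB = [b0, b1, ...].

  0 | W B4 → L0 miss [D]
  1 | W B7 → L3 miss [D]
  2 | R B2 → L2 miss [-]
  3 | W B4 → L0 hit [D]
  4 | R B4 → L0 hit [D]
  5 | W B5 → L1 miss [D]
  6 | R B5 → L1 hit [D]
  7 | W B1 → L1 miss wb→B5 [D]
  8 | R B1 → L1 hit [D]
  9 | W B1 → L1 hit [D]
  10 | R B0 → L0 miss wb→B4 [-]
  11 | R B4 → L0 miss [-]
  12 | W B4 → L0 hit [D]
  13 | R B6 → L2 miss [-]
  14 | R B1 → L1 hit [D]

WB = [5, 4]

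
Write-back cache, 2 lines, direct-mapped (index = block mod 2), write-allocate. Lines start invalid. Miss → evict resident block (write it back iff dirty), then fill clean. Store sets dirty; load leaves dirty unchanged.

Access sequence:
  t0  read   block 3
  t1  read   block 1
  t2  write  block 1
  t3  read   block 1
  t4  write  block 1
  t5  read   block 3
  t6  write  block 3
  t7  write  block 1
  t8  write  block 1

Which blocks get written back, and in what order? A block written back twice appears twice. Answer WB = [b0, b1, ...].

0: R B3 -> L1 miss  d=-]
1: R B1 -> L1 miss  d=-]
2: W B1 -> L1 hit  d=D]
3: R B1 -> L1 hit  d=D]
4: W B1 -> L1 hit  d=D]
5: R B3 -> L1 miss wb->B1  d=-]
6: W B3 -> L1 hit  d=D]
7: W B1 -> L1 miss wb->B3  d=D]
8: W B1 -> L1 hit  d=D]

WB = [1, 3]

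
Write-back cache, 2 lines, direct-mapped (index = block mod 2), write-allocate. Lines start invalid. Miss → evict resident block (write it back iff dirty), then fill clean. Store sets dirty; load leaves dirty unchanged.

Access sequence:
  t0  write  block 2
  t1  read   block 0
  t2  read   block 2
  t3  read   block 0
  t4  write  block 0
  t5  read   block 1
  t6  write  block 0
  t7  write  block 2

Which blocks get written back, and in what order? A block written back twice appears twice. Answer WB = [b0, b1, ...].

WB = [2, 0]

  0 | W B2 → L0 miss [D]
  1 | R B0 → L0 miss wb→B2 [-]
  2 | R B2 → L0 miss [-]
  3 | R B0 → L0 miss [-]
  4 | W B0 → L0 hit [D]
  5 | R B1 → L1 miss [-]
  6 | W B0 → L0 hit [D]
  7 | W B2 → L0 miss wb→B0 [D]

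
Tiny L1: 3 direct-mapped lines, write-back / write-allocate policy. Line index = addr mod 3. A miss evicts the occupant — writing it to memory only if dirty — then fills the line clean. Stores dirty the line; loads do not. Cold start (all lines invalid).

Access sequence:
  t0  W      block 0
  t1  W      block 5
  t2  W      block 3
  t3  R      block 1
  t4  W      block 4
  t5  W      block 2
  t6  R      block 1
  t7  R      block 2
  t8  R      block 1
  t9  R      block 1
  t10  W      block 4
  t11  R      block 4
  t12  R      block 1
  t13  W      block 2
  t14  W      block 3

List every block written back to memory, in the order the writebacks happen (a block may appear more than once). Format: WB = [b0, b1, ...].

WB = [0, 5, 4, 4]

  0 | W B0 → L0 miss [D]
  1 | W B5 → L2 miss [D]
  2 | W B3 → L0 miss wb→B0 [D]
  3 | R B1 → L1 miss [-]
  4 | W B4 → L1 miss [D]
  5 | W B2 → L2 miss wb→B5 [D]
  6 | R B1 → L1 miss wb→B4 [-]
  7 | R B2 → L2 hit [D]
  8 | R B1 → L1 hit [-]
  9 | R B1 → L1 hit [-]
  10 | W B4 → L1 miss [D]
  11 | R B4 → L1 hit [D]
  12 | R B1 → L1 miss wb→B4 [-]
  13 | W B2 → L2 hit [D]
  14 | W B3 → L0 hit [D]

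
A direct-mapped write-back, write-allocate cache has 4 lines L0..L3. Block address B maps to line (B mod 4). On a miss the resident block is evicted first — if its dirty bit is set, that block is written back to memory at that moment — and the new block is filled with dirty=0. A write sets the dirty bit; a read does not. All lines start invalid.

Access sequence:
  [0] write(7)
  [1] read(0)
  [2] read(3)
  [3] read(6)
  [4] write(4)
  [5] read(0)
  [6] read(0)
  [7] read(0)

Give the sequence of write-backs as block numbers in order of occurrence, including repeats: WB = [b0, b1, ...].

  0 | W B7 → L3 miss [D]
  1 | R B0 → L0 miss [-]
  2 | R B3 → L3 miss wb→B7 [-]
  3 | R B6 → L2 miss [-]
  4 | W B4 → L0 miss [D]
  5 | R B0 → L0 miss wb→B4 [-]
  6 | R B0 → L0 hit [-]
  7 | R B0 → L0 hit [-]

WB = [7, 4]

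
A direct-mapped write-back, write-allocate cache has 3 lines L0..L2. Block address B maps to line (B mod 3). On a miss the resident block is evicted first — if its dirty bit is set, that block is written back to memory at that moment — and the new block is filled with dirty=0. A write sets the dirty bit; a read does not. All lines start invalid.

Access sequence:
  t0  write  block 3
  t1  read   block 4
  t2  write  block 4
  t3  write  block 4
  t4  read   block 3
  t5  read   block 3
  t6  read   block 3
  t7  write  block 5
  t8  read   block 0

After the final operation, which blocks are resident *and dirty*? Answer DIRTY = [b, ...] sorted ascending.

  0 | W B3 → L0 miss [D]
  1 | R B4 → L1 miss [-]
  2 | W B4 → L1 hit [D]
  3 | W B4 → L1 hit [D]
  4 | R B3 → L0 hit [D]
  5 | R B3 → L0 hit [D]
  6 | R B3 → L0 hit [D]
  7 | W B5 → L2 miss [D]
  8 | R B0 → L0 miss wb→B3 [-]

DIRTY = [4, 5]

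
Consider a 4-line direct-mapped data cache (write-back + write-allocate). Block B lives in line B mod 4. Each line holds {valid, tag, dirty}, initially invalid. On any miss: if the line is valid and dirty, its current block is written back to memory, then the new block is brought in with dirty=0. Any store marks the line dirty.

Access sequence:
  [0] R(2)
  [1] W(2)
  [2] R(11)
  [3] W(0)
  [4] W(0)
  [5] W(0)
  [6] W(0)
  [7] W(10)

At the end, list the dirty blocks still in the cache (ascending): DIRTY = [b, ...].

0: R B2 -> L2 miss  d=-]
1: W B2 -> L2 hit  d=D]
2: R B11 -> L3 miss  d=-]
3: W B0 -> L0 miss  d=D]
4: W B0 -> L0 hit  d=D]
5: W B0 -> L0 hit  d=D]
6: W B0 -> L0 hit  d=D]
7: W B10 -> L2 miss wb->B2  d=D]

DIRTY = [0, 10]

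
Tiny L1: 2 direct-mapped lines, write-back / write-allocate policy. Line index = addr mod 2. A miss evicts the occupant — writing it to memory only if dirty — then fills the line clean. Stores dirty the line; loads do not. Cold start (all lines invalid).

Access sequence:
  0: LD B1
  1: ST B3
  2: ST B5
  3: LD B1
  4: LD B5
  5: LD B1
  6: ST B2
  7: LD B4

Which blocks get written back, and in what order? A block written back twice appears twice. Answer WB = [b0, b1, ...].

0: R B1 → L1 miss [-]
1: W B3 → L1 miss [D]
2: W B5 → L1 miss wb→B3 [D]
3: R B1 → L1 miss wb→B5 [-]
4: R B5 → L1 miss [-]
5: R B1 → L1 miss [-]
6: W B2 → L0 miss [D]
7: R B4 → L0 miss wb→B2 [-]

WB = [3, 5, 2]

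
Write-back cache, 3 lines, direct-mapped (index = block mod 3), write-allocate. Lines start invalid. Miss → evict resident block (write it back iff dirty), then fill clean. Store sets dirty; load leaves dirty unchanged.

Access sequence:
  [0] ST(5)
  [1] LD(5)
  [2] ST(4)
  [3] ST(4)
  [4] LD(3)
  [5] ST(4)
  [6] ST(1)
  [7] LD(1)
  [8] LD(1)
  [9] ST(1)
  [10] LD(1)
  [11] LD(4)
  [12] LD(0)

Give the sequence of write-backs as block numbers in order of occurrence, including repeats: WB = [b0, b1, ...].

WB = [4, 1]

0: W B5 → L2 miss [D]
1: R B5 → L2 hit [D]
2: W B4 → L1 miss [D]
3: W B4 → L1 hit [D]
4: R B3 → L0 miss [-]
5: W B4 → L1 hit [D]
6: W B1 → L1 miss wb→B4 [D]
7: R B1 → L1 hit [D]
8: R B1 → L1 hit [D]
9: W B1 → L1 hit [D]
10: R B1 → L1 hit [D]
11: R B4 → L1 miss wb→B1 [-]
12: R B0 → L0 miss [-]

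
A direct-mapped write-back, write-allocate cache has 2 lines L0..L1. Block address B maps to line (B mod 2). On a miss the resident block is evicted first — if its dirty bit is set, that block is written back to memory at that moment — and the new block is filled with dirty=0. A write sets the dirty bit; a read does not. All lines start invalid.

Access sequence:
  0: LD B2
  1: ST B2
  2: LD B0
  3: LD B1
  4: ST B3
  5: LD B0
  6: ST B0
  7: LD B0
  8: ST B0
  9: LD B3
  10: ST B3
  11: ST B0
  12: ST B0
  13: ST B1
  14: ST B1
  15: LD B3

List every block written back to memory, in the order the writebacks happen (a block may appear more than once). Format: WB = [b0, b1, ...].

WB = [2, 3, 1]

0: R B2 -> L0 miss  d=-]
1: W B2 -> L0 hit  d=D]
2: R B0 -> L0 miss wb->B2  d=-]
3: R B1 -> L1 miss  d=-]
4: W B3 -> L1 miss  d=D]
5: R B0 -> L0 hit  d=-]
6: W B0 -> L0 hit  d=D]
7: R B0 -> L0 hit  d=D]
8: W B0 -> L0 hit  d=D]
9: R B3 -> L1 hit  d=D]
10: W B3 -> L1 hit  d=D]
11: W B0 -> L0 hit  d=D]
12: W B0 -> L0 hit  d=D]
13: W B1 -> L1 miss wb->B3  d=D]
14: W B1 -> L1 hit  d=D]
15: R B3 -> L1 miss wb->B1  d=-]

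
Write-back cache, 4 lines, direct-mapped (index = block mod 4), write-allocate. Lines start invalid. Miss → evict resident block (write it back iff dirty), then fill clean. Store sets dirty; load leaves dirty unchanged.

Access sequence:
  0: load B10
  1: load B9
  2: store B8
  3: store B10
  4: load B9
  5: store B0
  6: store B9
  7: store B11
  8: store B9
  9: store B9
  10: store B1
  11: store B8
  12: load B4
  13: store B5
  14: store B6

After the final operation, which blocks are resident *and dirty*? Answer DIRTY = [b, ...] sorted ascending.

0: R B10 → L2 miss [-]
1: R B9 → L1 miss [-]
2: W B8 → L0 miss [D]
3: W B10 → L2 hit [D]
4: R B9 → L1 hit [-]
5: W B0 → L0 miss wb→B8 [D]
6: W B9 → L1 hit [D]
7: W B11 → L3 miss [D]
8: W B9 → L1 hit [D]
9: W B9 → L1 hit [D]
10: W B1 → L1 miss wb→B9 [D]
11: W B8 → L0 miss wb→B0 [D]
12: R B4 → L0 miss wb→B8 [-]
13: W B5 → L1 miss wb→B1 [D]
14: W B6 → L2 miss wb→B10 [D]

DIRTY = [5, 6, 11]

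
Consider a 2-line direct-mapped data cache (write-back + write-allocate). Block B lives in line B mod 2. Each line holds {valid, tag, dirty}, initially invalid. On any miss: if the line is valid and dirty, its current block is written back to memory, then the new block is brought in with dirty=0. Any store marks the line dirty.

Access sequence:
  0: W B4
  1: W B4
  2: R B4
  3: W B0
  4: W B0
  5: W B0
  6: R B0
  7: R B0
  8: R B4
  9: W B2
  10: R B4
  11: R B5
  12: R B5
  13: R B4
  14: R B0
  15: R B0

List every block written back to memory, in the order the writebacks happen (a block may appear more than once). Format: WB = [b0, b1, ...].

WB = [4, 0, 2]

  0 | W B4 → L0 miss [D]
  1 | W B4 → L0 hit [D]
  2 | R B4 → L0 hit [D]
  3 | W B0 → L0 miss wb→B4 [D]
  4 | W B0 → L0 hit [D]
  5 | W B0 → L0 hit [D]
  6 | R B0 → L0 hit [D]
  7 | R B0 → L0 hit [D]
  8 | R B4 → L0 miss wb→B0 [-]
  9 | W B2 → L0 miss [D]
  10 | R B4 → L0 miss wb→B2 [-]
  11 | R B5 → L1 miss [-]
  12 | R B5 → L1 hit [-]
  13 | R B4 → L0 hit [-]
  14 | R B0 → L0 miss [-]
  15 | R B0 → L0 hit [-]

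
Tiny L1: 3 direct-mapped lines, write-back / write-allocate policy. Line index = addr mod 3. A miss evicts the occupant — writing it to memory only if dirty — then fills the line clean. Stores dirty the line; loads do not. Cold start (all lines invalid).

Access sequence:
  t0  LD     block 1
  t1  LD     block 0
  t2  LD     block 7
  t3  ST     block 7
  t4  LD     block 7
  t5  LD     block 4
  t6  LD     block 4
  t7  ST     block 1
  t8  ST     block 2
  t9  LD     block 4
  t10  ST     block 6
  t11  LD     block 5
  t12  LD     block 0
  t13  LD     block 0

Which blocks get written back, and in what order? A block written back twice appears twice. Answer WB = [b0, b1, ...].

0: R B1 → L1 miss [-]
1: R B0 → L0 miss [-]
2: R B7 → L1 miss [-]
3: W B7 → L1 hit [D]
4: R B7 → L1 hit [D]
5: R B4 → L1 miss wb→B7 [-]
6: R B4 → L1 hit [-]
7: W B1 → L1 miss [D]
8: W B2 → L2 miss [D]
9: R B4 → L1 miss wb→B1 [-]
10: W B6 → L0 miss [D]
11: R B5 → L2 miss wb→B2 [-]
12: R B0 → L0 miss wb→B6 [-]
13: R B0 → L0 hit [-]

WB = [7, 1, 2, 6]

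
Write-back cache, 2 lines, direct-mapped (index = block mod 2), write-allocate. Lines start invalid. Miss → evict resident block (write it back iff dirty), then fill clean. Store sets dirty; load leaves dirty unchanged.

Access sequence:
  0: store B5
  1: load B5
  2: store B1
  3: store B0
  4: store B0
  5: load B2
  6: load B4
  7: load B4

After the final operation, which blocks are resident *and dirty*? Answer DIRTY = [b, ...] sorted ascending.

DIRTY = [1]

0: W B5 -> L1 miss  d=D]
1: R B5 -> L1 hit  d=D]
2: W B1 -> L1 miss wb->B5  d=D]
3: W B0 -> L0 miss  d=D]
4: W B0 -> L0 hit  d=D]
5: R B2 -> L0 miss wb->B0  d=-]
6: R B4 -> L0 miss  d=-]
7: R B4 -> L0 hit  d=-]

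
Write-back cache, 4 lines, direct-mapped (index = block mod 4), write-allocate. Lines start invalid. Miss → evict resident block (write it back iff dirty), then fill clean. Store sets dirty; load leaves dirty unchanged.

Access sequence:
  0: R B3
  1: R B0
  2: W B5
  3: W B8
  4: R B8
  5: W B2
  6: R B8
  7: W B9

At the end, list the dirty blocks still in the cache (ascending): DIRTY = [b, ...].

DIRTY = [2, 8, 9]

0: R B3 -> L3 miss  d=-]
1: R B0 -> L0 miss  d=-]
2: W B5 -> L1 miss  d=D]
3: W B8 -> L0 miss  d=D]
4: R B8 -> L0 hit  d=D]
5: W B2 -> L2 miss  d=D]
6: R B8 -> L0 hit  d=D]
7: W B9 -> L1 miss wb->B5  d=D]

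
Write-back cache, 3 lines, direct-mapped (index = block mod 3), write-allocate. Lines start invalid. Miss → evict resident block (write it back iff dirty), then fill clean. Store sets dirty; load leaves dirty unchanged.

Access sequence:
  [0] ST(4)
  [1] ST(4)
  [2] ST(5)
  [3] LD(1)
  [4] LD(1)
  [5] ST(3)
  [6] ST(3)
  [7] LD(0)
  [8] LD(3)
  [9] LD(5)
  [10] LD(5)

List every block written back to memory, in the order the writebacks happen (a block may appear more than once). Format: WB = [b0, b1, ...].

WB = [4, 3]

0: W B4 -> L1 miss  d=D]
1: W B4 -> L1 hit  d=D]
2: W B5 -> L2 miss  d=D]
3: R B1 -> L1 miss wb->B4  d=-]
4: R B1 -> L1 hit  d=-]
5: W B3 -> L0 miss  d=D]
6: W B3 -> L0 hit  d=D]
7: R B0 -> L0 miss wb->B3  d=-]
8: R B3 -> L0 miss  d=-]
9: R B5 -> L2 hit  d=D]
10: R B5 -> L2 hit  d=D]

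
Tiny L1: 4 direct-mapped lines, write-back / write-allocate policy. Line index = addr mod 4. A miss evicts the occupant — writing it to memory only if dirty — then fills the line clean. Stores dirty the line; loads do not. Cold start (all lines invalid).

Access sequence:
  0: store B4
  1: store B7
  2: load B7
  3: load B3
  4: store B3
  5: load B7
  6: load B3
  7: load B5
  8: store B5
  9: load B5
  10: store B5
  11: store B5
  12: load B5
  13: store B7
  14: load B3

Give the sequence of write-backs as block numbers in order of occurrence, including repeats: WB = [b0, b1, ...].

0: W B4 → L0 miss [D]
1: W B7 → L3 miss [D]
2: R B7 → L3 hit [D]
3: R B3 → L3 miss wb→B7 [-]
4: W B3 → L3 hit [D]
5: R B7 → L3 miss wb→B3 [-]
6: R B3 → L3 miss [-]
7: R B5 → L1 miss [-]
8: W B5 → L1 hit [D]
9: R B5 → L1 hit [D]
10: W B5 → L1 hit [D]
11: W B5 → L1 hit [D]
12: R B5 → L1 hit [D]
13: W B7 → L3 miss [D]
14: R B3 → L3 miss wb→B7 [-]

WB = [7, 3, 7]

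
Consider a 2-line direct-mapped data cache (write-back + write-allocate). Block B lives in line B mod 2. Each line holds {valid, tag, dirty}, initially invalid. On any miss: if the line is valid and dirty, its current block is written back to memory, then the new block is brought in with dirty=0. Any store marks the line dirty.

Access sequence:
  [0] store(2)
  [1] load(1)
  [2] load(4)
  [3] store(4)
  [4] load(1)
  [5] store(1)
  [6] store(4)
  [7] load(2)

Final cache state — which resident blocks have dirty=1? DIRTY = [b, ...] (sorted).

0: W B2 -> L0 miss  d=D]
1: R B1 -> L1 miss  d=-]
2: R B4 -> L0 miss wb->B2  d=-]
3: W B4 -> L0 hit  d=D]
4: R B1 -> L1 hit  d=-]
5: W B1 -> L1 hit  d=D]
6: W B4 -> L0 hit  d=D]
7: R B2 -> L0 miss wb->B4  d=-]

DIRTY = [1]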